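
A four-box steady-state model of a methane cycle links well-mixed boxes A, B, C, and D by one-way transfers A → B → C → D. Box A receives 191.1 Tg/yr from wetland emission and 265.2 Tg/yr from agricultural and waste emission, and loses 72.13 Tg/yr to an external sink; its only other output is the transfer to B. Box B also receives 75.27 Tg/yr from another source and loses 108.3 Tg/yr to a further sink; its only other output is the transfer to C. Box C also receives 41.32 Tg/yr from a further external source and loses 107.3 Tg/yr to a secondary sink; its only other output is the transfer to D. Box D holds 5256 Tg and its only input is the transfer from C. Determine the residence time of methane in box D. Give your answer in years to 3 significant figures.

18.4 yr

Box A: F(A→B) = (191.1 + 265.2) − 72.13 = 384.17 Tg/yr.
Box B: F(B→C) = (384.17 + 75.27) − 108.3 = 351.14 Tg/yr.
Box C: F(C→D) = (351.14 + 41.32) − 107.3 = 285.16 Tg/yr.
Box D throughput = its input = 285.16 Tg/yr; τ = 5256 / 285.16 = 18.43 yr.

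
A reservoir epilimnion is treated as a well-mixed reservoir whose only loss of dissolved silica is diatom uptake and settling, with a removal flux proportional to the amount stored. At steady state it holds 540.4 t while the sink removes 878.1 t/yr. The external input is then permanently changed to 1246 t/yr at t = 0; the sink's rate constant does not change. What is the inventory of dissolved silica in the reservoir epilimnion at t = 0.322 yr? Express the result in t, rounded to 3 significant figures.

The sink rate constant is k = F₀/M₀ = 878.1/540.4 = 1.625 yr⁻¹.
Solving dM/dt = F₁ − kM with M(0) = M₀ gives M(t) = F₁/k + (M₀ − F₁/k)·e^(−kt).
F₁/k = 1246/1.625 = 766.81 t; kt = 1.625 × 0.322 = 0.5232, e^(−kt) = 0.5926.
M(0.322) = 766.81 + (540.4 − 766.81) × 0.5926 = 766.81 − 134.2 = 632.64 t.

633 t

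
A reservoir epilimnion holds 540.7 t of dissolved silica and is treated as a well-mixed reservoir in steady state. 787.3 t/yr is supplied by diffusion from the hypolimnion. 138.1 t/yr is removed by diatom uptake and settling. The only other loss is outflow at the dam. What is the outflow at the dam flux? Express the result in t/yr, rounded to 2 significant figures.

650 t/yr

At steady state ΣF_in = ΣF_out.
ΣF_in = 787.30 t/yr.
Outflow at the dam flux = ΣF_in − (138.1) = 787.30 − 138.1 = 649.2 t/yr.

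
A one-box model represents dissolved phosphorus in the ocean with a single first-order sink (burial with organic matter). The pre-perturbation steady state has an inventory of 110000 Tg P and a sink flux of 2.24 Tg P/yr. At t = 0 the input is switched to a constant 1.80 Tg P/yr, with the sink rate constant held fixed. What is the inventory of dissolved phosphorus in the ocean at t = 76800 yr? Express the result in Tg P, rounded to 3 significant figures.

92900 Tg P

The sink rate constant is k = F₀/M₀ = 2.24/110000 = 2.036×10^-5 yr⁻¹.
Solving dM/dt = F₁ − kM with M(0) = M₀ gives M(t) = F₁/k + (M₀ − F₁/k)·e^(−kt).
F₁/k = 1.80/2.036×10^-5 = 88393 Tg P; kt = 2.036×10^-5 × 76800 = 1.564, e^(−kt) = 0.2093.
M(76800) = 88393 + (110000 − 88393) × 0.2093 = 88393 + 4523 = 92916 Tg P.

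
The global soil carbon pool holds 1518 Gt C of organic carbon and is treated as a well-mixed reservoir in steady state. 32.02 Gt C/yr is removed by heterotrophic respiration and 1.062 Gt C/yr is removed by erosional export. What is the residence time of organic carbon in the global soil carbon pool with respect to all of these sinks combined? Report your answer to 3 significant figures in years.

Total removal flux = 32.02 + 1.062 = 33.082 Gt C/yr.
τ = M / ΣF_out = 1518 / 33.082 = 45.89 yr.

45.9 yr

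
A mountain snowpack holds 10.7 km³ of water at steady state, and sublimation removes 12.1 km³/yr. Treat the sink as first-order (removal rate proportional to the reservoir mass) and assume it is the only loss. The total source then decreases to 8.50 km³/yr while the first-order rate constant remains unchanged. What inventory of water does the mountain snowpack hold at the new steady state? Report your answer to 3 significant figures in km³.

Rate constant k = F/M = 12.1 / 10.7 = 1.131 yr⁻¹.
At the new steady state, source = k·M_new ⇒ M_new = 8.50 / 1.131 = 7.517 km³.
(Equivalently M_new = M × F_new/F_old = 10.7 × 8.50/12.1.)

7.52 km³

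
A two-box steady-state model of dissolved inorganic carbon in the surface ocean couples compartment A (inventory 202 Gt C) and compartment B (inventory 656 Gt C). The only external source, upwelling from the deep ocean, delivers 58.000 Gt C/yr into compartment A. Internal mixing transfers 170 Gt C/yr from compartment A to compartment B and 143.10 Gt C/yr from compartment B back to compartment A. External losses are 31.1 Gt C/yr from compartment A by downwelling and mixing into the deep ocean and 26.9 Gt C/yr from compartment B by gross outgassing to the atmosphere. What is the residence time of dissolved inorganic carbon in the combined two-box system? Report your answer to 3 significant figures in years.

14.8 yr

Residence time in the combined system uses the total inventory and the total *external* removal — internal exchanges between the two boxes cancel.
M_total = 202 + 656 = 858.00 Gt C.
ΣF_external_out = 31.1 + 26.9 = 58.000 Gt C/yr.
τ = M_total / ΣF_ext = 858.00 / 58.000 = 14.79 yr.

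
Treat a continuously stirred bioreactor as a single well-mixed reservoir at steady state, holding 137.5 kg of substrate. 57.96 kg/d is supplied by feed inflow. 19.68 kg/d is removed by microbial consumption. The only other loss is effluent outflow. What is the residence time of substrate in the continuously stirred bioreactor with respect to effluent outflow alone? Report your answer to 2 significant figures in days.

3.6 d

At steady state ΣF_in = ΣF_out.
ΣF_in = 57.960 kg/d.
Effluent outflow flux = ΣF_in − (19.68) = 57.960 − 19.68 = 38.28 kg/d.
τ = M / F = 137.5 / 38.28 = 3.592 d.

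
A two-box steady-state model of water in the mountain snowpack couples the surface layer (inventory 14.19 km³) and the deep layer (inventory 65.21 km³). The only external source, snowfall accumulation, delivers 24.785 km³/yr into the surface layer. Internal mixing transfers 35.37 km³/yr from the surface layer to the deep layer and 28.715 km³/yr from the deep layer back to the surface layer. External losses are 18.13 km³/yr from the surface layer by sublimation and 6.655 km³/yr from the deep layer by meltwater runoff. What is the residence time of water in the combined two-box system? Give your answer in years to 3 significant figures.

Treat the two boxes together as one reservoir: the mixing fluxes between them are internal recycling, so τ = ΣM / Σ(external losses).
M_total = 14.19 + 65.21 = 79.400 km³.
ΣF_external_out = 18.13 + 6.655 = 24.785 km³/yr.
τ = M_total / ΣF_ext = 79.400 / 24.785 = 3.204 yr.

3.20 yr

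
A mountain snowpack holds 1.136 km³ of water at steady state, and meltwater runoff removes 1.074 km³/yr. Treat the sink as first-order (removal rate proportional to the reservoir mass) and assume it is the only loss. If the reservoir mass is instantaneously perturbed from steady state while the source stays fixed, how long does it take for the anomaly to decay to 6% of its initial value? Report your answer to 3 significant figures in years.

2.98 yr

For a linear reservoir the anomaly decays as exp(−t/τ) with τ = M/F = 1.136/1.074 = 1.058 yr.
exp(−t/τ) = 0.06 ⇒ t = −τ ln(0.06) = 1.058 × 2.813 = 2.976 yr.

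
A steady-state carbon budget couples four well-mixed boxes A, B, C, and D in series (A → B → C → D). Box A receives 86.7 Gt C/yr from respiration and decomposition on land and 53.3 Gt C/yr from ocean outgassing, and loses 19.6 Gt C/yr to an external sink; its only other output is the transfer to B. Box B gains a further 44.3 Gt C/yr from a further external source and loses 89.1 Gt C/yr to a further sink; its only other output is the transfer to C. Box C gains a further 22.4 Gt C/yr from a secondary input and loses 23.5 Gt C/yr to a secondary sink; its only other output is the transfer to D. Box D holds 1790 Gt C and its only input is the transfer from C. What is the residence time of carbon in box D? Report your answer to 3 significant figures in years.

24.0 yr

Box A: F(A→B) = (86.7 + 53.3) − 19.6 = 120.40 Gt C/yr.
Box B: F(B→C) = (120.40 + 44.3) − 89.1 = 75.600 Gt C/yr.
Box C: F(C→D) = (75.600 + 22.4) − 23.5 = 74.500 Gt C/yr.
Box D throughput = its input = 74.500 Gt C/yr; τ = 1790 / 74.500 = 24.03 yr.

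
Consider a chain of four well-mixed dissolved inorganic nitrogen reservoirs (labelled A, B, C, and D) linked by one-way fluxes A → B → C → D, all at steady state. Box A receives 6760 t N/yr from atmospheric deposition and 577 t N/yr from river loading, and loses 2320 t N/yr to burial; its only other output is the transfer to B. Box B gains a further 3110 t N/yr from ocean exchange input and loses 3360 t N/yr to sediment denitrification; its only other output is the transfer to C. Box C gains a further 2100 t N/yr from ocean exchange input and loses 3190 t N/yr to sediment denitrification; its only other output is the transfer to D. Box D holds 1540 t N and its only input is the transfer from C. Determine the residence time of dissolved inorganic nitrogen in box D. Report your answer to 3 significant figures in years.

0.419 yr

Box A: F(A→B) = (6760 + 577) − 2320 = 5017.0 t N/yr.
Box B: F(B→C) = (5017.0 + 3110) − 3360 = 4767.0 t N/yr.
Box C: F(C→D) = (4767.0 + 2100) − 3190 = 3677.0 t N/yr.
Box D throughput = its input = 3677.0 t N/yr; τ = 1540 / 3677.0 = 0.4188 yr.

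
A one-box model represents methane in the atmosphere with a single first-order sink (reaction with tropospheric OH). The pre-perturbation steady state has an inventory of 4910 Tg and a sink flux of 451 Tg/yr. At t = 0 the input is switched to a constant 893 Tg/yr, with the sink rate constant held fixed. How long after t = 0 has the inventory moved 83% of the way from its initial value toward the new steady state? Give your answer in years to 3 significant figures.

19.3 yr

τ = M₀/F₀ = 4910/451 = 10.89 yr.
The remaining gap fraction is e^(−t/τ); 83% covered ⇒ e^(−t/τ) = 0.170.
t = −τ ln(0.170) = 10.89 × 1.772 = 19.29 yr.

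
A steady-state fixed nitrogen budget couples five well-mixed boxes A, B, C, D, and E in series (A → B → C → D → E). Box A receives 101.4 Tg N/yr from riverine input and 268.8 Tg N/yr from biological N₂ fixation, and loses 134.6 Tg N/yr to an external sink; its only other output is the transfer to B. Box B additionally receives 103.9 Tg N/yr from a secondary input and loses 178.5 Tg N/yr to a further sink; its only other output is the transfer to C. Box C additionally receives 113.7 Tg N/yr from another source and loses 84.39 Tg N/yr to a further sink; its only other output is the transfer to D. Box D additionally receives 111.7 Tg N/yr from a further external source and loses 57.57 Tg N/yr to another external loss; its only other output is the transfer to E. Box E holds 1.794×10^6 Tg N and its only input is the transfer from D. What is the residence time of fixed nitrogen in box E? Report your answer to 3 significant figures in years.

Box A: F(A→B) = (101.4 + 268.8) − 134.6 = 235.60 Tg N/yr.
Box B: F(B→C) = (235.60 + 103.9) − 178.5 = 161.00 Tg N/yr.
Box C: F(C→D) = (161.00 + 113.7) − 84.39 = 190.31 Tg N/yr.
Box D: F(D→E) = (190.31 + 111.7) − 57.57 = 244.44 Tg N/yr.
Box E throughput = its input = 244.44 Tg N/yr; τ = 1.794×10^6 / 244.44 = 7339 yr.

7340 yr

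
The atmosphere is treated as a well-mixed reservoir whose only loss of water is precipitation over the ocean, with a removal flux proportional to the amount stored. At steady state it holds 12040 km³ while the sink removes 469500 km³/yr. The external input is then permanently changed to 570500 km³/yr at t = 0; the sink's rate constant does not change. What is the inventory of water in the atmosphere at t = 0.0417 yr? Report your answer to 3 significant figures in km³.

14100 km³

Residence time τ = M₀/F₀ = 0.02564 yr. The eventual steady state is M_∞ = M₀·(F₁/F₀) = 12040 × 570500/469500 = 14630 km³.
The anomaly ΔM(t) = M(t) − M_∞ decays as ΔM₀·e^(−t/τ) with ΔM₀ = 12040 − 14630 = −2590 km³.
At t = 0.0417 yr, e^(−t/τ) = e^(−1.626) = 0.1967, so ΔM = −509.5 km³ and M = 14630 − 509.5 = 14121 km³.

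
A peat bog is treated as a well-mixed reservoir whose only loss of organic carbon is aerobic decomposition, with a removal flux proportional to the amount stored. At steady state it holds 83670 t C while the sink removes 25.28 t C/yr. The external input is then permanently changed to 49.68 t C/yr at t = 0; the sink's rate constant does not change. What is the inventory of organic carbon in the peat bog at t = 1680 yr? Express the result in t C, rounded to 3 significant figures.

Residence time τ = M₀/F₀ = 3310 yr. The eventual steady state is M_∞ = M₀·(F₁/F₀) = 83670 × 49.68/25.28 = 164430 t C.
The anomaly ΔM(t) = M(t) − M_∞ decays as ΔM₀·e^(−t/τ) with ΔM₀ = 83670 − 164430 = −80760 t C.
At t = 1680 yr, e^(−t/τ) = e^(−0.5076) = 0.6019, so ΔM = −48610 t C and M = 164430 − 48610 = 115820 t C.

116000 t C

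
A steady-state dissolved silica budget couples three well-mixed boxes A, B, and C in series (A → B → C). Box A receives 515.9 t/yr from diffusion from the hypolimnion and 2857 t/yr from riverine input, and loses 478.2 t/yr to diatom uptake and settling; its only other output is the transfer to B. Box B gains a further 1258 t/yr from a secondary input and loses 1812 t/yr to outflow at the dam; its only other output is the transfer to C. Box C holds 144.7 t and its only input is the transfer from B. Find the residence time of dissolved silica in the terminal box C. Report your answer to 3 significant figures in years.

0.0618 yr

Box A: F(A→B) = (515.9 + 2857) − 478.2 = 2894.7 t/yr.
Box B: F(B→C) = (2894.7 + 1258) − 1812 = 2340.7 t/yr.
Box C throughput = its input = 2340.7 t/yr; τ = 144.7 / 2340.7 = 0.06182 yr.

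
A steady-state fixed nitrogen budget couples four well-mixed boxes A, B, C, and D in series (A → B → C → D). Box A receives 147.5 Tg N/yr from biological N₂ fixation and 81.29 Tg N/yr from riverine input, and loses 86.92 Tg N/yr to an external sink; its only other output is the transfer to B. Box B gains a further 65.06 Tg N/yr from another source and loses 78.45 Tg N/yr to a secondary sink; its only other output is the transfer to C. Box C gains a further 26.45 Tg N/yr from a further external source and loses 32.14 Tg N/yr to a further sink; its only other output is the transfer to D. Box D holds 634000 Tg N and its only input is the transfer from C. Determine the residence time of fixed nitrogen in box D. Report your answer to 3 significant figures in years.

Box A: F(A→B) = (147.5 + 81.29) − 86.92 = 141.87 Tg N/yr.
Box B: F(B→C) = (141.87 + 65.06) − 78.45 = 128.48 Tg N/yr.
Box C: F(C→D) = (128.48 + 26.45) − 32.14 = 122.79 Tg N/yr.
Box D throughput = its input = 122.79 Tg N/yr; τ = 634000 / 122.79 = 5163 yr.

5160 yr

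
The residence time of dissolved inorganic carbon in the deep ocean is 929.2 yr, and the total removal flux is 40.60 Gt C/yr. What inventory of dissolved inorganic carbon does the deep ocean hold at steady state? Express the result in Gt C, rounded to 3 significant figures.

τ = M/F ⇒ M = τ × F = 929.2 × 40.60 = 37730 Gt C.

37700 Gt C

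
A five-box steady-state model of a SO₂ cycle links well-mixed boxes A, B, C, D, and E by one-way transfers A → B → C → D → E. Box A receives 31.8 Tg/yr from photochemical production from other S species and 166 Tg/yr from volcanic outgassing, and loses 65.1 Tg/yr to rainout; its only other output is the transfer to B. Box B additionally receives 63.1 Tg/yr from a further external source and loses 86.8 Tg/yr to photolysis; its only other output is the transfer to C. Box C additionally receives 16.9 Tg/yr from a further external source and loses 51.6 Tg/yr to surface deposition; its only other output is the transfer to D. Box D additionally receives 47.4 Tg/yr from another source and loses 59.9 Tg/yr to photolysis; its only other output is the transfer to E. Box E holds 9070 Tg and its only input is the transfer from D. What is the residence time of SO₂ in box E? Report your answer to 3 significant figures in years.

Box A: F(A→B) = (31.8 + 166) − 65.1 = 132.70 Tg/yr.
Box B: F(B→C) = (132.70 + 63.1) − 86.8 = 109.00 Tg/yr.
Box C: F(C→D) = (109.00 + 16.9) − 51.6 = 74.300 Tg/yr.
Box D: F(D→E) = (74.300 + 47.4) − 59.9 = 61.800 Tg/yr.
Box E throughput = its input = 61.800 Tg/yr; τ = 9070 / 61.800 = 146.8 yr.

147 yr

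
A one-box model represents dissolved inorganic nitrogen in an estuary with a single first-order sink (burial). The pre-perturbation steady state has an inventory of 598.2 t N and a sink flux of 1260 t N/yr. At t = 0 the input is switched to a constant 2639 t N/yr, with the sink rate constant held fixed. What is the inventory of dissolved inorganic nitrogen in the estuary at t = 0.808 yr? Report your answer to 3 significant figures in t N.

1130 t N

The sink rate constant is k = F₀/M₀ = 1260/598.2 = 2.106 yr⁻¹.
Solving dM/dt = F₁ − kM with M(0) = M₀ gives M(t) = F₁/k + (M₀ − F₁/k)·e^(−kt).
F₁/k = 2639/2.106 = 1252.9 t N; kt = 2.106 × 0.808 = 1.702, e^(−kt) = 0.1823.
M(0.808) = 1252.9 + (598.2 − 1252.9) × 0.1823 = 1252.9 − 119.4 = 1133.5 t N.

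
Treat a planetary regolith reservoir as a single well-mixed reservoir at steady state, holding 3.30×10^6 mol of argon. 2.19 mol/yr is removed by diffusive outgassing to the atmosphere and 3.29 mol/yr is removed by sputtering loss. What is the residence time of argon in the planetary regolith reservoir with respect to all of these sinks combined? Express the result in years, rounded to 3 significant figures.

Total removal flux = 2.19 + 3.29 = 5.4800 mol/yr.
τ = M / ΣF_out = 3.30×10^6 / 5.4800 = 602200 yr.

602000 yr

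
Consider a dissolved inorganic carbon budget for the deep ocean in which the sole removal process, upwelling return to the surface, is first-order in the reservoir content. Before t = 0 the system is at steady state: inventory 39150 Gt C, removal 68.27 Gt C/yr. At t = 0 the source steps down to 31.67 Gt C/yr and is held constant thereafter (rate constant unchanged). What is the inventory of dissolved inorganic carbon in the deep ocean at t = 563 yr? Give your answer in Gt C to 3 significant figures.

26000 Gt C

Residence time τ = M₀/F₀ = 573.5 yr. The eventual steady state is M_∞ = M₀·(F₁/F₀) = 39150 × 31.67/68.27 = 18161 Gt C.
The anomaly ΔM(t) = M(t) − M_∞ decays as ΔM₀·e^(−t/τ) with ΔM₀ = 39150 − 18161 = 20990 Gt C.
At t = 563 yr, e^(−t/τ) = e^(−0.9818) = 0.3747, so ΔM = 7863 Gt C and M = 18161 + 7863 = 26025 Gt C.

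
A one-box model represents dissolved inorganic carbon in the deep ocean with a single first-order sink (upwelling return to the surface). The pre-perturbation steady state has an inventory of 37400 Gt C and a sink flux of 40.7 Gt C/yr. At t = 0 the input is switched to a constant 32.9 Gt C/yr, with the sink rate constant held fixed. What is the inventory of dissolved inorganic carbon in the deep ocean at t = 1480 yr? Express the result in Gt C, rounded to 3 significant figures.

31700 Gt C

The sink rate constant is k = F₀/M₀ = 40.7/37400 = 0.001088 yr⁻¹.
Solving dM/dt = F₁ − kM with M(0) = M₀ gives M(t) = F₁/k + (M₀ − F₁/k)·e^(−kt).
F₁/k = 32.9/0.001088 = 30232 Gt C; kt = 0.001088 × 1480 = 1.611, e^(−kt) = 0.1998.
M(1480) = 30232 + (37400 − 30232) × 0.1998 = 30232 + 1432 = 31664 Gt C.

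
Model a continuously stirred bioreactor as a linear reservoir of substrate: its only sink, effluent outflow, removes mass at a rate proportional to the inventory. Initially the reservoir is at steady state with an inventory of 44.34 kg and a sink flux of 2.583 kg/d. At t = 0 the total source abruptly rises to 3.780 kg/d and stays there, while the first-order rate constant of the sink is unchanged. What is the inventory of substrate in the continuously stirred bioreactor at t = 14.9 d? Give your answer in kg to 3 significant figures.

Residence time τ = M₀/F₀ = 17.17 d. The eventual steady state is M_∞ = M₀·(F₁/F₀) = 44.34 × 3.780/2.583 = 64.888 kg.
The anomaly ΔM(t) = M(t) − M_∞ decays as ΔM₀·e^(−t/τ) with ΔM₀ = 44.34 − 64.888 = −20.55 kg.
At t = 14.9 d, e^(−t/τ) = e^(−0.8680) = 0.4198, so ΔM = −8.626 kg and M = 64.888 − 8.626 = 56.262 kg.

56.3 kg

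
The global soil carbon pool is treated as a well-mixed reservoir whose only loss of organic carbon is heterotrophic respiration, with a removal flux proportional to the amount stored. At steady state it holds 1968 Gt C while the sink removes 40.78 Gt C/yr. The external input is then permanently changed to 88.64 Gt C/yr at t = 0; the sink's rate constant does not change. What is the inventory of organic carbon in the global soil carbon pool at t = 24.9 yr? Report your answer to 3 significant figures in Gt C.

Residence time τ = M₀/F₀ = 48.26 yr. The eventual steady state is M_∞ = M₀·(F₁/F₀) = 1968 × 88.64/40.78 = 4277.7 Gt C.
The anomaly ΔM(t) = M(t) − M_∞ decays as ΔM₀·e^(−t/τ) with ΔM₀ = 1968 − 4277.7 = −2310 Gt C.
At t = 24.9 yr, e^(−t/τ) = e^(−0.5160) = 0.5969, so ΔM = −1379 Gt C and M = 4277.7 − 1379 = 2899.0 Gt C.

2900 Gt C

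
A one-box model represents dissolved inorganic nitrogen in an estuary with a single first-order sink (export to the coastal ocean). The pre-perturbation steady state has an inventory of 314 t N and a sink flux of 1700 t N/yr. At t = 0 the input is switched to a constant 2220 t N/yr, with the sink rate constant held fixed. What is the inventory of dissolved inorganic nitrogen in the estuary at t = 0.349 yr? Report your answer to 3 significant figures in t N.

τ = M₀/F₀ = 314/1700 = 0.1847 yr; rate constant k = 1/τ.
New steady state M_∞ = F₁/k = F₁·τ = 2220 × 0.1847 = 410.05 t N.
M(t) = M_∞ + (M₀ − M_∞)·e^(−t/τ); t/τ = 0.349/0.1847 = 1.889, so e^(−t/τ) = 0.1511.
M(t) = 410.05 − 96.05 × 0.1511 = 395.53 t N.

396 t N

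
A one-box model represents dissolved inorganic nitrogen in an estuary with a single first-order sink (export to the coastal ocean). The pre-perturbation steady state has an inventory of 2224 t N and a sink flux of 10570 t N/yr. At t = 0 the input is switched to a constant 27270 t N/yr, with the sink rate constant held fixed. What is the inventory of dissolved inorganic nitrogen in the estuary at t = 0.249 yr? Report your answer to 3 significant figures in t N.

Residence time τ = M₀/F₀ = 0.2104 yr. The eventual steady state is M_∞ = M₀·(F₁/F₀) = 2224 × 27270/10570 = 5737.8 t N.
The anomaly ΔM(t) = M(t) − M_∞ decays as ΔM₀·e^(−t/τ) with ΔM₀ = 2224 − 5737.8 = −3514 t N.
At t = 0.249 yr, e^(−t/τ) = e^(−1.183) = 0.3062, so ΔM = −1076 t N and M = 5737.8 − 1076 = 4661.8 t N.

4660 t N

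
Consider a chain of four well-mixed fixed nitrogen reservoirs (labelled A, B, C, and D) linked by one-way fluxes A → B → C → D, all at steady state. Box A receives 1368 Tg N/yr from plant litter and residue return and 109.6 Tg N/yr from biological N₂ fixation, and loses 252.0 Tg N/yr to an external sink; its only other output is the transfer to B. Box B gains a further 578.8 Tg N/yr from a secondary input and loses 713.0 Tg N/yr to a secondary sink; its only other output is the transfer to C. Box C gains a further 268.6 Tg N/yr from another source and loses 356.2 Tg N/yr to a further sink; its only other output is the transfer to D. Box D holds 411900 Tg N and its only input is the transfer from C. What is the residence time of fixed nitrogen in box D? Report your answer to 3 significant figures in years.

Box A: F(A→B) = (1368 + 109.6) − 252.0 = 1225.6 Tg N/yr.
Box B: F(B→C) = (1225.6 + 578.8) − 713.0 = 1091.4 Tg N/yr.
Box C: F(C→D) = (1091.4 + 268.6) − 356.2 = 1003.8 Tg N/yr.
Box D throughput = its input = 1003.8 Tg N/yr; τ = 411900 / 1003.8 = 410.3 yr.

410 yr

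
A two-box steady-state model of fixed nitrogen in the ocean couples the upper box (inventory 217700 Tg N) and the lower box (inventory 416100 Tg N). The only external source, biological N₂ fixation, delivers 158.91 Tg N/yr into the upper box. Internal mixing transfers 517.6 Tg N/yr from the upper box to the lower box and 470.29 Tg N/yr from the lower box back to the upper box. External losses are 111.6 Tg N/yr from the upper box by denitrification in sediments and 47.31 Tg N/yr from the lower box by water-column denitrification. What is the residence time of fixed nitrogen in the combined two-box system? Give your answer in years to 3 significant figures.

3990 yr

Treat the two boxes together as one reservoir: the mixing fluxes between them are internal recycling, so τ = ΣM / Σ(external losses).
M_total = 217700 + 416100 = 633800 Tg N.
ΣF_external_out = 111.6 + 47.31 = 158.91 Tg N/yr.
τ = M_total / ΣF_ext = 633800 / 158.91 = 3988 yr.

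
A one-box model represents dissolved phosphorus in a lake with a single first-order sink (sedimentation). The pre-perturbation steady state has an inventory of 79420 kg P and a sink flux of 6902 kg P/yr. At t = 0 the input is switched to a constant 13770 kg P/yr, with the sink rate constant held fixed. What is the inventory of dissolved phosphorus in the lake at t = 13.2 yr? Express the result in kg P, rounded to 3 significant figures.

τ = M₀/F₀ = 79420/6902 = 11.51 yr; rate constant k = 1/τ.
New steady state M_∞ = F₁/k = F₁·τ = 13770 × 11.51 = 158450 kg P.
M(t) = M_∞ + (M₀ − M_∞)·e^(−t/τ); t/τ = 13.2/11.51 = 1.147, so e^(−t/τ) = 0.3175.
M(t) = 158450 − 79030 × 0.3175 = 133350 kg P.

133000 kg P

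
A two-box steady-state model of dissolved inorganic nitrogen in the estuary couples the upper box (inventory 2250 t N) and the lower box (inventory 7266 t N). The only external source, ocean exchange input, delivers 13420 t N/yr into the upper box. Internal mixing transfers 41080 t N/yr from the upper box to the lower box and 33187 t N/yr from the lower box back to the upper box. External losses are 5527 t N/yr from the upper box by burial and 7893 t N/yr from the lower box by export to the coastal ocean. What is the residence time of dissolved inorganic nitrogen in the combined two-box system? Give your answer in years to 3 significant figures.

0.709 yr

Treat the two boxes together as one reservoir: the mixing fluxes between them are internal recycling, so τ = ΣM / Σ(external losses).
M_total = 2250 + 7266 = 9516.0 t N.
ΣF_external_out = 5527 + 7893 = 13420 t N/yr.
τ = M_total / ΣF_ext = 9516.0 / 13420 = 0.7091 yr.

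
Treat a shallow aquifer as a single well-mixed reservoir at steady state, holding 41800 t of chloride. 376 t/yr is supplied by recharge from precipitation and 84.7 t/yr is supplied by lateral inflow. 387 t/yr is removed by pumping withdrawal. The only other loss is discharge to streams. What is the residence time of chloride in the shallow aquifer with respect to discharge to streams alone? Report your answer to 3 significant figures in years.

567 yr

At steady state ΣF_in = ΣF_out.
ΣF_in = 376 + 84.7 = 460.70 t/yr.
Discharge to streams flux = ΣF_in − (387) = 460.70 − 387.0 = 73.70 t/yr.
τ = M / F = 41800 / 73.70 = 567.2 yr.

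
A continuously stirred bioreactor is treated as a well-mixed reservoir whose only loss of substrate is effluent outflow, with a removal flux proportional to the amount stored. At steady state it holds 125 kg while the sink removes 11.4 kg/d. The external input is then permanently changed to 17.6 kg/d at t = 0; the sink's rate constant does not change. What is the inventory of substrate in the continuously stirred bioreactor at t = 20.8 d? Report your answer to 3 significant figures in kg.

τ = M₀/F₀ = 125/11.4 = 10.96 d; rate constant k = 1/τ.
New steady state M_∞ = F₁/k = F₁·τ = 17.6 × 10.96 = 192.98 kg.
M(t) = M_∞ + (M₀ − M_∞)·e^(−t/τ); t/τ = 20.8/10.96 = 1.897, so e^(−t/τ) = 0.1500.
M(t) = 192.98 − 67.98 × 0.1500 = 182.78 kg.

183 kg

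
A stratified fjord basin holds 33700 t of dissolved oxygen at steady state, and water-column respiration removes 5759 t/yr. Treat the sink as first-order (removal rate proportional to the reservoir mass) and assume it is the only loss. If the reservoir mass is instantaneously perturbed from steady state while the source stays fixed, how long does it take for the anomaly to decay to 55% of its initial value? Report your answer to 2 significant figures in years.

For a linear reservoir the anomaly decays as exp(−t/τ) with τ = M/F = 33700/5759 = 5.852 yr.
exp(−t/τ) = 0.55 ⇒ t = −τ ln(0.55) = 5.852 × 0.5978 = 3.498 yr.

3.5 yr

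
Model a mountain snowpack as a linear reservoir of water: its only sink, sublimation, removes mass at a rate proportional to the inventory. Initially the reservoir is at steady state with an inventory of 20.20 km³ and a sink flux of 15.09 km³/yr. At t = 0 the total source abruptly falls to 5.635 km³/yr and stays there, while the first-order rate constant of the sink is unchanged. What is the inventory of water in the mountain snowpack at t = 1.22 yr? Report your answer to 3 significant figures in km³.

12.6 km³

The sink rate constant is k = F₀/M₀ = 15.09/20.20 = 0.7470 yr⁻¹.
Solving dM/dt = F₁ − kM with M(0) = M₀ gives M(t) = F₁/k + (M₀ − F₁/k)·e^(−kt).
F₁/k = 5.635/0.7470 = 7.5432 km³; kt = 0.7470 × 1.22 = 0.9114, e^(−kt) = 0.4020.
M(1.22) = 7.5432 + (20.20 − 7.5432) × 0.4020 = 7.5432 + 5.088 = 12.631 km³.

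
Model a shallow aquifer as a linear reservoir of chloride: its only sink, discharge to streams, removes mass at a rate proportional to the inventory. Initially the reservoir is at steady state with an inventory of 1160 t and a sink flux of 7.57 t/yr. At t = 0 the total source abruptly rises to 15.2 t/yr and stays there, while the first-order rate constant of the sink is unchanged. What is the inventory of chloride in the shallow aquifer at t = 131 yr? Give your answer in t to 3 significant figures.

The sink rate constant is k = F₀/M₀ = 7.57/1160 = 0.006526 yr⁻¹.
Solving dM/dt = F₁ − kM with M(0) = M₀ gives M(t) = F₁/k + (M₀ − F₁/k)·e^(−kt).
F₁/k = 15.2/0.006526 = 2329.2 t; kt = 0.006526 × 131 = 0.8549, e^(−kt) = 0.4253.
M(131) = 2329.2 + (1160 − 2329.2) × 0.4253 = 2329.2 − 497.3 = 1831.9 t.

1830 t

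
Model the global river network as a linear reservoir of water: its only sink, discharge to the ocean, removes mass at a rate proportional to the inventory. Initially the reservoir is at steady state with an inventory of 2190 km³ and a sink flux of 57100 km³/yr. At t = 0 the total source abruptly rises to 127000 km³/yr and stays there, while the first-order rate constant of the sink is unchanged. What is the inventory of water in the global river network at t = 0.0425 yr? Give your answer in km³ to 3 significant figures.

3990 km³

τ = M₀/F₀ = 2190/57100 = 0.03835 yr; rate constant k = 1/τ.
New steady state M_∞ = F₁/k = F₁·τ = 127000 × 0.03835 = 4870.9 km³.
M(t) = M_∞ + (M₀ − M_∞)·e^(−t/τ); t/τ = 0.0425/0.03835 = 1.108, so e^(−t/τ) = 0.3302.
M(t) = 4870.9 − 2681 × 0.3302 = 3985.7 km³.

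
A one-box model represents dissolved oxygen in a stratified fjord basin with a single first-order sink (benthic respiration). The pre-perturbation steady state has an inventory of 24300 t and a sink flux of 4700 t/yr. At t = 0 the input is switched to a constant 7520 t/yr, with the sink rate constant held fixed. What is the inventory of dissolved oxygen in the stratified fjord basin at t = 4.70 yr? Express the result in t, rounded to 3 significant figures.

The sink rate constant is k = F₀/M₀ = 4700/24300 = 0.1934 yr⁻¹.
Solving dM/dt = F₁ − kM with M(0) = M₀ gives M(t) = F₁/k + (M₀ − F₁/k)·e^(−kt).
F₁/k = 7520/0.1934 = 38880 t; kt = 0.1934 × 4.70 = 0.9091, e^(−kt) = 0.4029.
M(4.70) = 38880 + (24300 − 38880) × 0.4029 = 38880 − 5874 = 33006 t.

33000 t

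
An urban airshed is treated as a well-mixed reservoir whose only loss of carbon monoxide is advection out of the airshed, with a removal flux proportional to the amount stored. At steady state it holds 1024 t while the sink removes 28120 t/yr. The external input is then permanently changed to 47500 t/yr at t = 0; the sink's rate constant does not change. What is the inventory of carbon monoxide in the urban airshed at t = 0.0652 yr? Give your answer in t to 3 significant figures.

τ = M₀/F₀ = 1024/28120 = 0.03642 yr; rate constant k = 1/τ.
New steady state M_∞ = F₁/k = F₁·τ = 47500 × 0.03642 = 1729.7 t.
M(t) = M_∞ + (M₀ − M_∞)·e^(−t/τ); t/τ = 0.0652/0.03642 = 1.790, so e^(−t/τ) = 0.1669.
M(t) = 1729.7 − 705.7 × 0.1669 = 1612.0 t.

1610 t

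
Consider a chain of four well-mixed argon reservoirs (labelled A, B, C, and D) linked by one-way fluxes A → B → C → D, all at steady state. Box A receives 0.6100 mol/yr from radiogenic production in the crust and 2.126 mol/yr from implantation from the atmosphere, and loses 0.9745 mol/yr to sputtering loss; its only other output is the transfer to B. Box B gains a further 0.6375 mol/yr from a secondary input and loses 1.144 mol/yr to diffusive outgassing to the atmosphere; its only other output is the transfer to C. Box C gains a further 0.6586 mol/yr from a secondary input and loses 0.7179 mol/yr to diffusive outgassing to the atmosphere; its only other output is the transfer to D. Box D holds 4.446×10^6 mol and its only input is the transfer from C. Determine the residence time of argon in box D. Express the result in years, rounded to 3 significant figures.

3.72×10^6 yr

Box A: F(A→B) = (0.6100 + 2.126) − 0.9745 = 1.7615 mol/yr.
Box B: F(B→C) = (1.7615 + 0.6375) − 1.144 = 1.2550 mol/yr.
Box C: F(C→D) = (1.2550 + 0.6586) − 0.7179 = 1.1957 mol/yr.
Box D throughput = its input = 1.1957 mol/yr; τ = 4.446×10^6 / 1.1957 = 3.718×10^6 yr.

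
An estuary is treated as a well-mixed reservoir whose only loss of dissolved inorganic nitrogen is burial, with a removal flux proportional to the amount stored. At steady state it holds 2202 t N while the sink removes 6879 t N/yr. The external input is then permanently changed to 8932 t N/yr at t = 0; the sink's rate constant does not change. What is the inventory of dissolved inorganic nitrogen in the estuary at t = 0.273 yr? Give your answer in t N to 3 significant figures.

τ = M₀/F₀ = 2202/6879 = 0.3201 yr; rate constant k = 1/τ.
New steady state M_∞ = F₁/k = F₁·τ = 8932 × 0.3201 = 2859.2 t N.
M(t) = M_∞ + (M₀ − M_∞)·e^(−t/τ); t/τ = 0.273/0.3201 = 0.8528, so e^(−t/τ) = 0.4262.
M(t) = 2859.2 − 657.2 × 0.4262 = 2579.1 t N.

2580 t N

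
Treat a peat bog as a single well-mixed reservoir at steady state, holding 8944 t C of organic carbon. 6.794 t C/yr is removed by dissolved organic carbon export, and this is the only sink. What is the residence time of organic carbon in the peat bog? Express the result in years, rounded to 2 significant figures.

τ = M / F = 8944 / 6.794 = 1316 yr.

1300 yr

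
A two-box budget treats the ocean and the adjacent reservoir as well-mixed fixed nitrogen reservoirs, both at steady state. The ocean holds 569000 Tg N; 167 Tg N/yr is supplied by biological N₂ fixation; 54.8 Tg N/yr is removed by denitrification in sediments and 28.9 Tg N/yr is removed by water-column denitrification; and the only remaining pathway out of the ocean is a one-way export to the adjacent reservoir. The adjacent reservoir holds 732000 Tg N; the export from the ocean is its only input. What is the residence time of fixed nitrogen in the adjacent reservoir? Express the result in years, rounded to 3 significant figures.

8790 yr

Balance the ocean: ΣF_in = 167.00 Tg N/yr.
Export to the adjacent reservoir = ΣF_in − (54.8 + 28.9) = 83.300 Tg N/yr.
At steady state the output of the adjacent reservoir equals its input, 83.300 Tg N/yr.
τ = M / F = 732000 / 83.300 = 8788 yr.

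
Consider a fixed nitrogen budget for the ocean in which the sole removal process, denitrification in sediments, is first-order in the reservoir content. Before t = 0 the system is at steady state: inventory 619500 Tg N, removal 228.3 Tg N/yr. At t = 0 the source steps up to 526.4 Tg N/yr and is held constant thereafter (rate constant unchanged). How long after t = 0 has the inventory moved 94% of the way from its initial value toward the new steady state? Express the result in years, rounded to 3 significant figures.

τ = M₀/F₀ = 619500/228.3 = 2714 yr.
The remaining gap fraction is e^(−t/τ); 94% covered ⇒ e^(−t/τ) = 0.0600.
t = −τ ln(0.0600) = 2714 × 2.813 = 7634 yr.

7630 yr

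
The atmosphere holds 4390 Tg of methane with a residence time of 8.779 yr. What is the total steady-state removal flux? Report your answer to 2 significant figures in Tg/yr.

500 Tg/yr

F = M / τ = 4390 / 8.779 = 500.1 Tg/yr.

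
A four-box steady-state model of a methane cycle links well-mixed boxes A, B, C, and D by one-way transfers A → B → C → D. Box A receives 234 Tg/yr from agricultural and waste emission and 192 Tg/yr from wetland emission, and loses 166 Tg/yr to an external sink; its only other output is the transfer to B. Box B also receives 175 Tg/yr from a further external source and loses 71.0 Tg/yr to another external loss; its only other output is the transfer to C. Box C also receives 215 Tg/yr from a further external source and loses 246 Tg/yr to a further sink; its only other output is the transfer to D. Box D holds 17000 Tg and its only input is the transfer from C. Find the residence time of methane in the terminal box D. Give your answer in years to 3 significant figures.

51.1 yr

Box A: F(A→B) = (234 + 192) − 166 = 260.00 Tg/yr.
Box B: F(B→C) = (260.00 + 175) − 71.0 = 364.00 Tg/yr.
Box C: F(C→D) = (364.00 + 215) − 246 = 333.00 Tg/yr.
Box D throughput = its input = 333.00 Tg/yr; τ = 17000 / 333.00 = 51.05 yr.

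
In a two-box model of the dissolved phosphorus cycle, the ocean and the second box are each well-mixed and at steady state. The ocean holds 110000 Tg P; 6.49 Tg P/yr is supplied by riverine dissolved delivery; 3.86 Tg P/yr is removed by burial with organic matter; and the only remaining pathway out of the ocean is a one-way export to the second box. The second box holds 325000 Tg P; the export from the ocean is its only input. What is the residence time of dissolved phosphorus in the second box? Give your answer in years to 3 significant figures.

124000 yr

Balance the ocean: ΣF_in = 6.4900 Tg P/yr.
Export to the second box = ΣF_in − (3.86) = 2.6300 Tg P/yr.
At steady state the output of the second box equals its input, 2.6300 Tg P/yr.
τ = M / F = 325000 / 2.6300 = 123600 yr.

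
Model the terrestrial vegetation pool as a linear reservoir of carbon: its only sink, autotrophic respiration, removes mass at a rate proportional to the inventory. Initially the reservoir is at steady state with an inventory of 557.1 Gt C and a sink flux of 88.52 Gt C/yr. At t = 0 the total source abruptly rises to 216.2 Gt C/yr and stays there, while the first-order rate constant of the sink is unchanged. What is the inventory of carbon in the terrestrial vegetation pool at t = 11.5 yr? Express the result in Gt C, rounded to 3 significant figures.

1230 Gt C

The sink rate constant is k = F₀/M₀ = 88.52/557.1 = 0.1589 yr⁻¹.
Solving dM/dt = F₁ − kM with M(0) = M₀ gives M(t) = F₁/k + (M₀ − F₁/k)·e^(−kt).
F₁/k = 216.2/0.1589 = 1360.7 Gt C; kt = 0.1589 × 11.5 = 1.827, e^(−kt) = 0.1608.
M(11.5) = 1360.7 + (557.1 − 1360.7) × 0.1608 = 1360.7 − 129.3 = 1231.4 Gt C.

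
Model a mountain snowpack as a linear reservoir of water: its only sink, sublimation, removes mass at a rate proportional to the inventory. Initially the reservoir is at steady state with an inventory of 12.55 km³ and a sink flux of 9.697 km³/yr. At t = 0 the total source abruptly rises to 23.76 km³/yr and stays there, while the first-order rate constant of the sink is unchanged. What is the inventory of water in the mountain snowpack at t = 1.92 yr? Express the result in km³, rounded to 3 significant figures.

Residence time τ = M₀/F₀ = 1.294 yr. The eventual steady state is M_∞ = M₀·(F₁/F₀) = 12.55 × 23.76/9.697 = 30.751 km³.
The anomaly ΔM(t) = M(t) − M_∞ decays as ΔM₀·e^(−t/τ) with ΔM₀ = 12.55 − 30.751 = −18.20 km³.
At t = 1.92 yr, e^(−t/τ) = e^(−1.484) = 0.2268, so ΔM = −4.129 km³ and M = 30.751 − 4.129 = 26.622 km³.

26.6 km³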